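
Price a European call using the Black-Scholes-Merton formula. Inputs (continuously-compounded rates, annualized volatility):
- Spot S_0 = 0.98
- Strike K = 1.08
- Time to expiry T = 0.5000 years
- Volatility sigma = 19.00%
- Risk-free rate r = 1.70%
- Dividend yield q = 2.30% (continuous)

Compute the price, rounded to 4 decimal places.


d1 = (ln(S/K) + (r - q + 0.5*sigma^2) * T) / (sigma * sqrt(T)) = -0.67836660
d2 = d1 - sigma * sqrt(T) = -0.81271689
exp(-rT) = 0.99153602; exp(-qT) = 0.98856587
C = S_0 * exp(-qT) * N(d1) - K * exp(-rT) * N(d2)
N(d1) = 0.24876964; N(d2) = 0.20819020
C = 0.9800 * 0.98856587 * 0.24876964 - 1.0800 * 0.99153602 * 0.20819020 = 0.0181

Answer: Price = 0.0181


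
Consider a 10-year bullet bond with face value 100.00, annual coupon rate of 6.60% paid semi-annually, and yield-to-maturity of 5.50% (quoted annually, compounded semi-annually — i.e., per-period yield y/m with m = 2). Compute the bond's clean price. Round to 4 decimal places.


Coupon per period c = face * coupon_rate / m = 3.300000
Periods per year m = 2; per-period yield y/m = 0.027500
Number of cashflows N = 20
Cashflows (t years, CF_t, discount factor 1/(1+y/m)^(m*t), PV):
  t = 0.5000: CF_t = 3.300000, DF = 0.973236, PV = 3.211679
  t = 1.0000: CF_t = 3.300000, DF = 0.947188, PV = 3.125721
  t = 1.5000: CF_t = 3.300000, DF = 0.921838, PV = 3.042065
  t = 2.0000: CF_t = 3.300000, DF = 0.897166, PV = 2.960647
  t = 2.5000: CF_t = 3.300000, DF = 0.873154, PV = 2.881408
  t = 3.0000: CF_t = 3.300000, DF = 0.849785, PV = 2.804290
  t = 3.5000: CF_t = 3.300000, DF = 0.827041, PV = 2.729236
  t = 4.0000: CF_t = 3.300000, DF = 0.804906, PV = 2.656191
  t = 4.5000: CF_t = 3.300000, DF = 0.783364, PV = 2.585101
  t = 5.0000: CF_t = 3.300000, DF = 0.762398, PV = 2.515913
  t = 5.5000: CF_t = 3.300000, DF = 0.741993, PV = 2.448577
  t = 6.0000: CF_t = 3.300000, DF = 0.722134, PV = 2.383044
  t = 6.5000: CF_t = 3.300000, DF = 0.702807, PV = 2.319264
  t = 7.0000: CF_t = 3.300000, DF = 0.683997, PV = 2.257191
  t = 7.5000: CF_t = 3.300000, DF = 0.665691, PV = 2.196780
  t = 8.0000: CF_t = 3.300000, DF = 0.647874, PV = 2.137985
  t = 8.5000: CF_t = 3.300000, DF = 0.630535, PV = 2.080764
  t = 9.0000: CF_t = 3.300000, DF = 0.613659, PV = 2.025074
  t = 9.5000: CF_t = 3.300000, DF = 0.597235, PV = 1.970875
  t = 10.0000: CF_t = 103.300000, DF = 0.581251, PV = 60.043184
Price P = sum_t PV_t = 108.374989

Answer: Price = 108.3750


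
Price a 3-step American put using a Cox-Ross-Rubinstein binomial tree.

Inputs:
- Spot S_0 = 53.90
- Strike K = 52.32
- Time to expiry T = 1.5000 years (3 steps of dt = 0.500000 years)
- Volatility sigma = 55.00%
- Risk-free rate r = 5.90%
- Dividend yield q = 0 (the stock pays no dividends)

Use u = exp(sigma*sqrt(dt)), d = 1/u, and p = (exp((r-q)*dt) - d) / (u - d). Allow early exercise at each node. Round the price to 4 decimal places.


dt = T/N = 0.500000
u = exp(sigma*sqrt(dt)) = 1.475370; d = 1/u = 0.677796
p = (exp((r-q)*dt) - d) / (u - d) = 0.441518
Discount per step: exp(-r*dt) = 0.970931
Stock lattice S(k, i) with i counting down-moves:
  k=0: S(0,0) = 53.9000
  k=1: S(1,0) = 79.5224; S(1,1) = 36.5332
  k=2: S(2,0) = 117.3250; S(2,1) = 53.9000; S(2,2) = 24.7621
  k=3: S(3,0) = 173.0978; S(3,1) = 79.5224; S(3,2) = 36.5332; S(3,3) = 16.7836
Terminal payoffs V(N, i) = max(K - S_T, 0):
  V(3,0) = 0.000000; V(3,1) = 0.000000; V(3,2) = 15.786789; V(3,3) = 35.536365
Backward induction: V(k, i) = exp(-r*dt) * [p * V(k+1, i) + (1-p) * V(k+1, i+1)]; then take max(V_cont, immediate exercise) for American.
  V(2,0) = exp(-r*dt) * [p*0.000000 + (1-p)*0.000000] = 0.000000; exercise = 0.000000; V(2,0) = max -> 0.000000
  V(2,1) = exp(-r*dt) * [p*0.000000 + (1-p)*15.786789] = 8.560343; exercise = 0.000000; V(2,1) = max -> 8.560343
  V(2,2) = exp(-r*dt) * [p*15.786789 + (1-p)*35.536365] = 26.037034; exercise = 27.557931; V(2,2) = max -> 27.557931
  V(1,0) = exp(-r*dt) * [p*0.000000 + (1-p)*8.560343] = 4.641822; exercise = 0.000000; V(1,0) = max -> 4.641822
  V(1,1) = exp(-r*dt) * [p*8.560343 + (1-p)*27.557931] = 18.612891; exercise = 15.786789; V(1,1) = max -> 18.612891
  V(0,0) = exp(-r*dt) * [p*4.641822 + (1-p)*18.612891] = 12.082662; exercise = 0.000000; V(0,0) = max -> 12.082662

Answer: Price = V(0,0) = 12.0827


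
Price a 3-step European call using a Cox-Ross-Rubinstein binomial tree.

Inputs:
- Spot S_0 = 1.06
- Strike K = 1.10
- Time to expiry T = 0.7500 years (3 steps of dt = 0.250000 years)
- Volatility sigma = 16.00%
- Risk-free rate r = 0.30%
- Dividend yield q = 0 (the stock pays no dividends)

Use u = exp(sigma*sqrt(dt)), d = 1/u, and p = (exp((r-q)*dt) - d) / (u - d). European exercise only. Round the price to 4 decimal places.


dt = T/N = 0.250000
u = exp(sigma*sqrt(dt)) = 1.083287; d = 1/u = 0.923116
p = (exp((r-q)*dt) - d) / (u - d) = 0.484695
Discount per step: exp(-r*dt) = 0.999250
Stock lattice S(k, i) with i counting down-moves:
  k=0: S(0,0) = 1.0600
  k=1: S(1,0) = 1.1483; S(1,1) = 0.9785
  k=2: S(2,0) = 1.2439; S(2,1) = 1.0600; S(2,2) = 0.9033
  k=3: S(3,0) = 1.3475; S(3,1) = 1.1483; S(3,2) = 0.9785; S(3,3) = 0.8338
Terminal payoffs V(N, i) = max(S_T - K, 0):
  V(3,0) = 0.247524; V(3,1) = 0.048284; V(3,2) = 0.000000; V(3,3) = 0.000000
Backward induction: V(k, i) = exp(-r*dt) * [p * V(k+1, i) + (1-p) * V(k+1, i+1)].
  V(2,0) = exp(-r*dt) * [p*0.247524 + (1-p)*0.048284] = 0.144746
  V(2,1) = exp(-r*dt) * [p*0.048284 + (1-p)*0.000000] = 0.023386
  V(2,2) = exp(-r*dt) * [p*0.000000 + (1-p)*0.000000] = 0.000000
  V(1,0) = exp(-r*dt) * [p*0.144746 + (1-p)*0.023386] = 0.082147
  V(1,1) = exp(-r*dt) * [p*0.023386 + (1-p)*0.000000] = 0.011326
  V(0,0) = exp(-r*dt) * [p*0.082147 + (1-p)*0.011326] = 0.045618

Answer: Price = V(0,0) = 0.0456


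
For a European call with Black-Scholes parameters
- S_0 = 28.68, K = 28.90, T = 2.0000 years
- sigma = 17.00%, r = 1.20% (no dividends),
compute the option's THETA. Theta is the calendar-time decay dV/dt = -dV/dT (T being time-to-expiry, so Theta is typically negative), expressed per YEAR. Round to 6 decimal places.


Answer: Theta = -0.837858

Derivation:
d1 = 0.1882502125; d2 = -0.0521660931
phi(d1) = 0.3919356525; exp(-qT) = 1.0000000000; exp(-rT) = 0.9762857098
Theta = -S*exp(-qT)*phi(d1)*sigma/(2*sqrt(T)) - r*K*exp(-rT)*N(d2) + q*S*exp(-qT)*N(d1)
N(d1) = 0.5746597439; N(d2) = 0.4791981749; sqrt(T) = 1.4142135624
Term 1 = -28.6800 * 1.0000000000 * 0.3919356525 * 0.1700 / (2 * 1.4142135624) = -0.6756127639
Term 2 = -0.0120 * 28.9000 * 0.9762857098 * 0.4791981749 = -0.1622449458
Term 3 = 0 (no dividend yield, q = 0)
Theta = -0.6756127639 + (-0.1622449458) + (0.0000000000) = -0.837858


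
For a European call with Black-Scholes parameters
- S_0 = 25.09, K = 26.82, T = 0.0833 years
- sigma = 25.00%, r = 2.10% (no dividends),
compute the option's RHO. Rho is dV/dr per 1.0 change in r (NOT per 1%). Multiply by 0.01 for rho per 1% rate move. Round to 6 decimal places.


Answer: Rho = 0.389508

Derivation:
d1 = -0.8637884454; d2 = -0.9359427939
phi(d1) = 0.2747197553; exp(-qT) = 1.0000000000; exp(-rT) = 0.9982522291
N(d2) = 0.1746513211
Rho = K*T*exp(-rT)*N(d2) = 26.8200 * 0.0833 * 0.9982522291 * 0.1746513211 = 0.389508


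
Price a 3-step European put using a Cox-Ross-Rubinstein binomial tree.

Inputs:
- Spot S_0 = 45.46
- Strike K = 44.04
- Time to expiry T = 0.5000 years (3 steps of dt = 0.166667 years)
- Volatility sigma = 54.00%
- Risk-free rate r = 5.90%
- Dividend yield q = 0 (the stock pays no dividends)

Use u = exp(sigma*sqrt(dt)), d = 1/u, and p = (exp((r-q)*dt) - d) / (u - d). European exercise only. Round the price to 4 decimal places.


Answer: Price = V(0,0) = 5.9445

Derivation:
dt = T/N = 0.166667
u = exp(sigma*sqrt(dt)) = 1.246643; d = 1/u = 0.802154
p = (exp((r-q)*dt) - d) / (u - d) = 0.467341
Discount per step: exp(-r*dt) = 0.990215
Stock lattice S(k, i) with i counting down-moves:
  k=0: S(0,0) = 45.4600
  k=1: S(1,0) = 56.6724; S(1,1) = 36.4659
  k=2: S(2,0) = 70.6502; S(2,1) = 45.4600; S(2,2) = 29.2513
  k=3: S(3,0) = 88.0756; S(3,1) = 56.6724; S(3,2) = 36.4659; S(3,3) = 23.4641
Terminal payoffs V(N, i) = max(K - S_T, 0):
  V(3,0) = 0.000000; V(3,1) = 0.000000; V(3,2) = 7.574058; V(3,3) = 20.575924
Backward induction: V(k, i) = exp(-r*dt) * [p * V(k+1, i) + (1-p) * V(k+1, i+1)].
  V(2,0) = exp(-r*dt) * [p*0.000000 + (1-p)*0.000000] = 0.000000
  V(2,1) = exp(-r*dt) * [p*0.000000 + (1-p)*7.574058] = 3.994916
  V(2,2) = exp(-r*dt) * [p*7.574058 + (1-p)*20.575924] = 14.357743
  V(1,0) = exp(-r*dt) * [p*0.000000 + (1-p)*3.994916] = 2.107108
  V(1,1) = exp(-r*dt) * [p*3.994916 + (1-p)*14.357743] = 9.421670
  V(0,0) = exp(-r*dt) * [p*2.107108 + (1-p)*9.421670] = 5.944536


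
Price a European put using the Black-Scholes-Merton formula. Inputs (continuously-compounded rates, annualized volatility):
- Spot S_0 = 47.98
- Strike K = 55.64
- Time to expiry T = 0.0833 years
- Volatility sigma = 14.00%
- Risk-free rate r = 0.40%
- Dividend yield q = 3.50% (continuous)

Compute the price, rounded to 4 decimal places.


d1 = (ln(S/K) + (r - q + 0.5*sigma^2) * T) / (sigma * sqrt(T)) = -3.70941087
d2 = d1 - sigma * sqrt(T) = -3.74981730
exp(-rT) = 0.99966686; exp(-qT) = 0.99708875
P = K * exp(-rT) * N(-d2) - S_0 * exp(-qT) * N(-d1)
N(-d1) = 0.99989613; N(-d2) = 0.99991152
P = 55.6400 * 0.99966686 * 0.99991152 - 47.9800 * 0.99708875 * 0.99989613 = 7.7812

Answer: Price = 7.7812


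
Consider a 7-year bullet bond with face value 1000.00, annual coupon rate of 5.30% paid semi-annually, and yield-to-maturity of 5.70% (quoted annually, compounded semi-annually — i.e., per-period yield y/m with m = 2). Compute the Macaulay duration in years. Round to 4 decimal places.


Coupon per period c = face * coupon_rate / m = 26.500000
Periods per year m = 2; per-period yield y/m = 0.028500
Number of cashflows N = 14
Cashflows (t years, CF_t, discount factor 1/(1+y/m)^(m*t), PV):
  t = 0.5000: CF_t = 26.500000, DF = 0.972290, PV = 25.765678
  t = 1.0000: CF_t = 26.500000, DF = 0.945347, PV = 25.051705
  t = 1.5000: CF_t = 26.500000, DF = 0.919152, PV = 24.357515
  t = 2.0000: CF_t = 26.500000, DF = 0.893682, PV = 23.682562
  t = 2.5000: CF_t = 26.500000, DF = 0.868917, PV = 23.026312
  t = 3.0000: CF_t = 26.500000, DF = 0.844840, PV = 22.388247
  t = 3.5000: CF_t = 26.500000, DF = 0.821429, PV = 21.767863
  t = 4.0000: CF_t = 26.500000, DF = 0.798667, PV = 21.164670
  t = 4.5000: CF_t = 26.500000, DF = 0.776536, PV = 20.578192
  t = 5.0000: CF_t = 26.500000, DF = 0.755018, PV = 20.007965
  t = 5.5000: CF_t = 26.500000, DF = 0.734096, PV = 19.453539
  t = 6.0000: CF_t = 26.500000, DF = 0.713754, PV = 18.914476
  t = 6.5000: CF_t = 26.500000, DF = 0.693976, PV = 18.390351
  t = 7.0000: CF_t = 1026.500000, DF = 0.674745, PV = 692.626030
Price P = sum_t PV_t = 977.175107
Macaulay numerator sum_t t * PV_t:
  t * PV_t at t = 0.5000: 12.882839
  t * PV_t at t = 1.0000: 25.051705
  t * PV_t at t = 1.5000: 36.536273
  t * PV_t at t = 2.0000: 47.365125
  t * PV_t at t = 2.5000: 57.565781
  t * PV_t at t = 3.0000: 67.164742
  t * PV_t at t = 3.5000: 76.187522
  t * PV_t at t = 4.0000: 84.658681
  t * PV_t at t = 4.5000: 92.601863
  t * PV_t at t = 5.0000: 100.039824
  t * PV_t at t = 5.5000: 106.994464
  t * PV_t at t = 6.0000: 113.486858
  t * PV_t at t = 6.5000: 119.537283
  t * PV_t at t = 7.0000: 4848.382213
Macaulay duration D = (sum_t t * PV_t) / P = 5788.455172 / 977.175107 = 5.923662

Answer: Macaulay duration = 5.9237 years


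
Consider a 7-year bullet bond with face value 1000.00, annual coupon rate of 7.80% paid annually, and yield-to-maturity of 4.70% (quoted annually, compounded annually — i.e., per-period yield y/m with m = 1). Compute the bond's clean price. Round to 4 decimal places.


Coupon per period c = face * coupon_rate / m = 78.000000
Periods per year m = 1; per-period yield y/m = 0.047000
Number of cashflows N = 7
Cashflows (t years, CF_t, discount factor 1/(1+y/m)^(m*t), PV):
  t = 1.0000: CF_t = 78.000000, DF = 0.955110, PV = 74.498567
  t = 2.0000: CF_t = 78.000000, DF = 0.912235, PV = 71.154315
  t = 3.0000: CF_t = 78.000000, DF = 0.871284, PV = 67.960186
  t = 4.0000: CF_t = 78.000000, DF = 0.832172, PV = 64.909442
  t = 5.0000: CF_t = 78.000000, DF = 0.794816, PV = 61.995647
  t = 6.0000: CF_t = 78.000000, DF = 0.759137, PV = 59.212652
  t = 7.0000: CF_t = 1078.000000, DF = 0.725059, PV = 781.613387
Price P = sum_t PV_t = 1181.344195

Answer: Price = 1181.3442


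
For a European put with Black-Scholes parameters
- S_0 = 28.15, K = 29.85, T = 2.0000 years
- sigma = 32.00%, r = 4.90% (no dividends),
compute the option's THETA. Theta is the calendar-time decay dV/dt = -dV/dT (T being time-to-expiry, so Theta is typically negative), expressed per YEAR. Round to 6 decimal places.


d1 = 0.3132538609; d2 = -0.1392944790
phi(d1) = 0.3798410042; exp(-qT) = 1.0000000000; exp(-rT) = 0.9066489038
Theta = -S*exp(-qT)*phi(d1)*sigma/(2*sqrt(T)) + r*K*exp(-rT)*N(-d2) - q*S*exp(-qT)*N(-d1)
N(-d1) = 0.3770439005; N(-d2) = 0.5553912738; sqrt(T) = 1.4142135624
Term 1 = -28.1500 * 1.0000000000 * 0.3798410042 * 0.3200 / (2 * 1.4142135624) = -1.2097210269
Term 2 = 0.0490 * 29.8500 * 0.9066489038 * 0.5553912738 = 0.7365099327
Term 3 = 0 (no dividend yield, q = 0)
Theta = -1.2097210269 + (0.7365099327) + (0.0000000000) = -0.473211

Answer: Theta = -0.473211


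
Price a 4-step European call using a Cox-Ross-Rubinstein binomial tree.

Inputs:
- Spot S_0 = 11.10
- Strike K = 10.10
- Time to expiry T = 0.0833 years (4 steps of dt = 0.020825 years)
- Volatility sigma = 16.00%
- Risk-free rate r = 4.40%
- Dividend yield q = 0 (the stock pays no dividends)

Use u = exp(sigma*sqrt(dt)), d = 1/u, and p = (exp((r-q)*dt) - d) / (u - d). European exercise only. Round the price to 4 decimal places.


dt = T/N = 0.020825
u = exp(sigma*sqrt(dt)) = 1.023358; d = 1/u = 0.977175
p = (exp((r-q)*dt) - d) / (u - d) = 0.514078
Discount per step: exp(-r*dt) = 0.999084
Stock lattice S(k, i) with i counting down-moves:
  k=0: S(0,0) = 11.1000
  k=1: S(1,0) = 11.3593; S(1,1) = 10.8466
  k=2: S(2,0) = 11.6246; S(2,1) = 11.1000; S(2,2) = 10.5991
  k=3: S(3,0) = 11.8961; S(3,1) = 11.3593; S(3,2) = 10.8466; S(3,3) = 10.3571
  k=4: S(4,0) = 12.1740; S(4,1) = 11.6246; S(4,2) = 11.1000; S(4,3) = 10.5991; S(4,4) = 10.1207
Terminal payoffs V(N, i) = max(S_T - K, 0):
  V(4,0) = 2.074002; V(4,1) = 1.524604; V(4,2) = 1.000000; V(4,3) = 0.499071; V(4,4) = 0.020748
Backward induction: V(k, i) = exp(-r*dt) * [p * V(k+1, i) + (1-p) * V(k+1, i+1)].
  V(3,0) = exp(-r*dt) * [p*2.074002 + (1-p)*1.524604] = 1.805382
  V(3,1) = exp(-r*dt) * [p*1.524604 + (1-p)*1.000000] = 1.268524
  V(3,2) = exp(-r*dt) * [p*1.000000 + (1-p)*0.499071] = 0.755894
  V(3,3) = exp(-r*dt) * [p*0.499071 + (1-p)*0.020748] = 0.266399
  V(2,0) = exp(-r*dt) * [p*1.805382 + (1-p)*1.268524] = 1.543096
  V(2,1) = exp(-r*dt) * [p*1.268524 + (1-p)*0.755894] = 1.018492
  V(2,2) = exp(-r*dt) * [p*0.755894 + (1-p)*0.266399] = 0.517563
  V(1,0) = exp(-r*dt) * [p*1.543096 + (1-p)*1.018492] = 1.287000
  V(1,1) = exp(-r*dt) * [p*1.018492 + (1-p)*0.517563] = 0.774370
  V(0,0) = exp(-r*dt) * [p*1.287000 + (1-p)*0.774370] = 1.036951

Answer: Price = V(0,0) = 1.0370


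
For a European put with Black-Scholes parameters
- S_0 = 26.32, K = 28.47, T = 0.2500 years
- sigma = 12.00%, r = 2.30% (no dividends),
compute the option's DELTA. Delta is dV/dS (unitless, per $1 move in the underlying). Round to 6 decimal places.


d1 = -1.1828632472; d2 = -1.2428632472
phi(d1) = 0.1981915555; exp(-qT) = 1.0000000000; exp(-rT) = 0.9942664996
N(-d1) = 0.8815683252
Delta = -exp(-qT) * N(-d1) = -1.0000000000 * 0.8815683252 = -0.881568

Answer: Delta = -0.881568


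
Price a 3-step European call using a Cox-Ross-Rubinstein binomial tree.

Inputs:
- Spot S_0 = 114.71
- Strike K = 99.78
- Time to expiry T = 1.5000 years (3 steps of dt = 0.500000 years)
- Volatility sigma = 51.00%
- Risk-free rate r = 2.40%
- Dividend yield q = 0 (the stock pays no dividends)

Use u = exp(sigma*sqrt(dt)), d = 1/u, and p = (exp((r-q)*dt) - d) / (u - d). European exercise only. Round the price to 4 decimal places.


Answer: Price = V(0,0) = 37.5303

Derivation:
dt = T/N = 0.500000
u = exp(sigma*sqrt(dt)) = 1.434225; d = 1/u = 0.697241
p = (exp((r-q)*dt) - d) / (u - d) = 0.427189
Discount per step: exp(-r*dt) = 0.988072
Stock lattice S(k, i) with i counting down-moves:
  k=0: S(0,0) = 114.7100
  k=1: S(1,0) = 164.5199; S(1,1) = 79.9805
  k=2: S(2,0) = 235.9585; S(2,1) = 114.7100; S(2,2) = 55.7657
  k=3: S(3,0) = 338.4176; S(3,1) = 164.5199; S(3,2) = 79.9805; S(3,3) = 38.8821
Terminal payoffs V(N, i) = max(S_T - K, 0):
  V(3,0) = 238.637581; V(3,1) = 64.739921; V(3,2) = 0.000000; V(3,3) = 0.000000
Backward induction: V(k, i) = exp(-r*dt) * [p * V(k+1, i) + (1-p) * V(k+1, i+1)].
  V(2,0) = exp(-r*dt) * [p*238.637581 + (1-p)*64.739921] = 137.368747
  V(2,1) = exp(-r*dt) * [p*64.739921 + (1-p)*0.000000] = 27.326296
  V(2,2) = exp(-r*dt) * [p*0.000000 + (1-p)*0.000000] = 0.000000
  V(1,0) = exp(-r*dt) * [p*137.368747 + (1-p)*27.326296] = 73.448537
  V(1,1) = exp(-r*dt) * [p*27.326296 + (1-p)*0.000000] = 11.534250
  V(0,0) = exp(-r*dt) * [p*73.448537 + (1-p)*11.534250] = 37.530281


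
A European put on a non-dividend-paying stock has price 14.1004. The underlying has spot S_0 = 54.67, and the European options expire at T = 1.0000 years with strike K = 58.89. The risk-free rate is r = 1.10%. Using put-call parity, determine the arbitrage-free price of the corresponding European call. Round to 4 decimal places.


Put-call parity: C - P = S_0 * exp(-qT) - K * exp(-rT).
S_0 * exp(-qT) = 54.6700 * 1.00000000 = 54.67000000
K * exp(-rT) = 58.8900 * 0.98906028 = 58.24575982
C = P + S*exp(-qT) - K*exp(-rT)
C = 14.1004 + 54.67000000 - 58.24575982 = 10.5246

Answer: Call price = 10.5246


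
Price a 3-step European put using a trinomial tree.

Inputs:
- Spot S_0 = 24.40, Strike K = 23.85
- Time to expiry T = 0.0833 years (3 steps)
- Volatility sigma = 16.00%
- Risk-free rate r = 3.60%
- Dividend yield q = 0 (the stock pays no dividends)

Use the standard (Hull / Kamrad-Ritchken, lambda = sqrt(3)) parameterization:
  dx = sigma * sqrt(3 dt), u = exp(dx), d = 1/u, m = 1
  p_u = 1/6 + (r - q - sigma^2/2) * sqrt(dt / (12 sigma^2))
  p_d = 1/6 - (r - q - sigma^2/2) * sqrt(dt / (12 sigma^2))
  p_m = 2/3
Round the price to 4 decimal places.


Answer: Price = V(0,0) = 0.2164

Derivation:
dt = T/N = 0.027767; dx = sigma*sqrt(3*dt) = 0.046179
u = exp(dx) = 1.047262; d = 1/u = 0.954871
p_u = 0.173642, p_m = 0.666667, p_d = 0.159692
Discount per step: exp(-r*dt) = 0.999001
Stock lattice S(k, j) with j the centered position index:
  k=0: S(0,+0) = 24.4000
  k=1: S(1,-1) = 23.2989; S(1,+0) = 24.4000; S(1,+1) = 25.5532
  k=2: S(2,-2) = 22.2474; S(2,-1) = 23.2989; S(2,+0) = 24.4000; S(2,+1) = 25.5532; S(2,+2) = 26.7609
  k=3: S(3,-3) = 21.2434; S(3,-2) = 22.2474; S(3,-1) = 23.2989; S(3,+0) = 24.4000; S(3,+1) = 25.5532; S(3,+2) = 26.7609; S(3,+3) = 28.0256
Terminal payoffs V(N, j) = max(K - S_T, 0):
  V(3,-3) = 2.606589; V(3,-2) = 1.602591; V(3,-1) = 0.551142; V(3,+0) = 0.000000; V(3,+1) = 0.000000; V(3,+2) = 0.000000; V(3,+3) = 0.000000
Backward induction: V(k, j) = exp(-r*dt) * [p_u * V(k+1, j+1) + p_m * V(k+1, j) + p_d * V(k+1, j-1)]
  V(2,-2) = exp(-r*dt) * [p_u*0.551142 + p_m*1.602591 + p_d*2.606589] = 1.578767
  V(2,-1) = exp(-r*dt) * [p_u*0.000000 + p_m*0.551142 + p_d*1.602591] = 0.622726
  V(2,+0) = exp(-r*dt) * [p_u*0.000000 + p_m*0.000000 + p_d*0.551142] = 0.087925
  V(2,+1) = exp(-r*dt) * [p_u*0.000000 + p_m*0.000000 + p_d*0.000000] = 0.000000
  V(2,+2) = exp(-r*dt) * [p_u*0.000000 + p_m*0.000000 + p_d*0.000000] = 0.000000
  V(1,-1) = exp(-r*dt) * [p_u*0.087925 + p_m*0.622726 + p_d*1.578767] = 0.681852
  V(1,+0) = exp(-r*dt) * [p_u*0.000000 + p_m*0.087925 + p_d*0.622726] = 0.157903
  V(1,+1) = exp(-r*dt) * [p_u*0.000000 + p_m*0.000000 + p_d*0.087925] = 0.014027
  V(0,+0) = exp(-r*dt) * [p_u*0.014027 + p_m*0.157903 + p_d*0.681852] = 0.216374


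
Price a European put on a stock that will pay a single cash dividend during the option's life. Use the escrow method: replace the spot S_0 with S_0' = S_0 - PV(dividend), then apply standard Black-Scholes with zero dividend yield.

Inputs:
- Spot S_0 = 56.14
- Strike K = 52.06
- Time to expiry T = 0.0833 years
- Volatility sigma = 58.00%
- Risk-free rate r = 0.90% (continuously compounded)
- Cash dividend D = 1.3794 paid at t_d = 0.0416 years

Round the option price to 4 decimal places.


PV(D) = D * exp(-r * t_d) = 1.3794 * 0.99962567 = 1.37888365
S_0' = S_0 - PV(D) = 56.1400 - 1.37888365 = 54.76111635
d1 = (ln(S_0'/K) + (r + sigma^2/2)*T) / (sigma*sqrt(T)) = 0.39035241
d2 = d1 - sigma*sqrt(T) = 0.22295432
exp(-rT) = 0.99925058
N(-d1) = 0.34813799; N(-d2) = 0.41178553
P = K * exp(-rT) * N(-d2) - S_0' * N(-d1) = 52.0600 * 0.99925058 * 0.41178553 - 54.76111635 * 0.34813799 = 2.3571

Answer: Price = 2.3571


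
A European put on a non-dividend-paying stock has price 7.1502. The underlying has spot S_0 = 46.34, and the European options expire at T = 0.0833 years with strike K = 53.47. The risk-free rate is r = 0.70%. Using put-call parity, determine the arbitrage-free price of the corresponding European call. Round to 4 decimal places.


Answer: Call price = 0.0514

Derivation:
Put-call parity: C - P = S_0 * exp(-qT) - K * exp(-rT).
S_0 * exp(-qT) = 46.3400 * 1.00000000 = 46.34000000
K * exp(-rT) = 53.4700 * 0.99941707 = 53.43883073
C = P + S*exp(-qT) - K*exp(-rT)
C = 7.1502 + 46.34000000 - 53.43883073 = 0.0514


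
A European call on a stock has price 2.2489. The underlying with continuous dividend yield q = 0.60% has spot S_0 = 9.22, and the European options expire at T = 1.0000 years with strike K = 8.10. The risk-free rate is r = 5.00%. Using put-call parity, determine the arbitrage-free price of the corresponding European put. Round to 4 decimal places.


Put-call parity: C - P = S_0 * exp(-qT) - K * exp(-rT).
S_0 * exp(-qT) = 9.2200 * 0.99401796 = 9.16484563
K * exp(-rT) = 8.1000 * 0.95122942 = 7.70495834
P = C - S*exp(-qT) + K*exp(-rT)
P = 2.2489 - 9.16484563 + 7.70495834 = 0.7890

Answer: Put price = 0.7890


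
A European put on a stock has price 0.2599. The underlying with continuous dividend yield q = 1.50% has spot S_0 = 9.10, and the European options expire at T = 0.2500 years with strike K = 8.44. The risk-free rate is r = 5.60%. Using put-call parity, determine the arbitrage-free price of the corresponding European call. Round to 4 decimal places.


Put-call parity: C - P = S_0 * exp(-qT) - K * exp(-rT).
S_0 * exp(-qT) = 9.1000 * 0.99625702 = 9.06593890
K * exp(-rT) = 8.4400 * 0.98609754 = 8.32266327
C = P + S*exp(-qT) - K*exp(-rT)
C = 0.2599 + 9.06593890 - 8.32266327 = 1.0032

Answer: Call price = 1.0032


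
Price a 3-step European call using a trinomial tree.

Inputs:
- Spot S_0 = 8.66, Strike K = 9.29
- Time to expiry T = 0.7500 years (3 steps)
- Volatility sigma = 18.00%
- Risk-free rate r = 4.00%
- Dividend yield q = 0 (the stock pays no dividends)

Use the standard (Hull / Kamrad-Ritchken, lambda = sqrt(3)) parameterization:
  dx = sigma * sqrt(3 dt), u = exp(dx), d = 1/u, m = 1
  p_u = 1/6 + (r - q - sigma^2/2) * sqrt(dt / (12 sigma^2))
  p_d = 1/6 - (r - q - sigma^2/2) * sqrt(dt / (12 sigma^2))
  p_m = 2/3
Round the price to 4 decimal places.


dt = T/N = 0.250000; dx = sigma*sqrt(3*dt) = 0.155885
u = exp(dx) = 1.168691; d = 1/u = 0.855658
p_u = 0.185751, p_m = 0.666667, p_d = 0.147582
Discount per step: exp(-r*dt) = 0.990050
Stock lattice S(k, j) with j the centered position index:
  k=0: S(0,+0) = 8.6600
  k=1: S(1,-1) = 7.4100; S(1,+0) = 8.6600; S(1,+1) = 10.1209
  k=2: S(2,-2) = 6.3404; S(2,-1) = 7.4100; S(2,+0) = 8.6600; S(2,+1) = 10.1209; S(2,+2) = 11.8282
  k=3: S(3,-3) = 5.4252; S(3,-2) = 6.3404; S(3,-1) = 7.4100; S(3,+0) = 8.6600; S(3,+1) = 10.1209; S(3,+2) = 11.8282; S(3,+3) = 13.8235
Terminal payoffs V(N, j) = max(S_T - K, 0):
  V(3,-3) = 0.000000; V(3,-2) = 0.000000; V(3,-1) = 0.000000; V(3,+0) = 0.000000; V(3,+1) = 0.830867; V(3,+2) = 2.538169; V(3,+3) = 4.533478
Backward induction: V(k, j) = exp(-r*dt) * [p_u * V(k+1, j+1) + p_m * V(k+1, j) + p_d * V(k+1, j-1)]
  V(2,-2) = exp(-r*dt) * [p_u*0.000000 + p_m*0.000000 + p_d*0.000000] = 0.000000
  V(2,-1) = exp(-r*dt) * [p_u*0.000000 + p_m*0.000000 + p_d*0.000000] = 0.000000
  V(2,+0) = exp(-r*dt) * [p_u*0.830867 + p_m*0.000000 + p_d*0.000000] = 0.152799
  V(2,+1) = exp(-r*dt) * [p_u*2.538169 + p_m*0.830867 + p_d*0.000000] = 1.015177
  V(2,+2) = exp(-r*dt) * [p_u*4.533478 + p_m*2.538169 + p_d*0.830867] = 2.630397
  V(1,-1) = exp(-r*dt) * [p_u*0.152799 + p_m*0.000000 + p_d*0.000000] = 0.028100
  V(1,+0) = exp(-r*dt) * [p_u*1.015177 + p_m*0.152799 + p_d*0.000000] = 0.287546
  V(1,+1) = exp(-r*dt) * [p_u*2.630397 + p_m*1.015177 + p_d*0.152799] = 1.176114
  V(0,+0) = exp(-r*dt) * [p_u*1.176114 + p_m*0.287546 + p_d*0.028100] = 0.410187

Answer: Price = V(0,0) = 0.4102


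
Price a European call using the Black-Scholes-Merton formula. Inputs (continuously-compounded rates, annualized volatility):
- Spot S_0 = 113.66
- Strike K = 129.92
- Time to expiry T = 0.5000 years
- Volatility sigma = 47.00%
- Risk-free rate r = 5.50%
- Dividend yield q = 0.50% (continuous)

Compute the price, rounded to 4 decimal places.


d1 = (ln(S/K) + (r - q + 0.5*sigma^2) * T) / (sigma * sqrt(T)) = -0.16092649
d2 = d1 - sigma * sqrt(T) = -0.49326668
exp(-rT) = 0.97287468; exp(-qT) = 0.99750312
C = S_0 * exp(-qT) * N(d1) - K * exp(-rT) * N(d2)
N(d1) = 0.43607565; N(d2) = 0.31091208
C = 113.6600 * 0.99750312 * 0.43607565 - 129.9200 * 0.97287468 * 0.31091208 = 10.1426

Answer: Price = 10.1426


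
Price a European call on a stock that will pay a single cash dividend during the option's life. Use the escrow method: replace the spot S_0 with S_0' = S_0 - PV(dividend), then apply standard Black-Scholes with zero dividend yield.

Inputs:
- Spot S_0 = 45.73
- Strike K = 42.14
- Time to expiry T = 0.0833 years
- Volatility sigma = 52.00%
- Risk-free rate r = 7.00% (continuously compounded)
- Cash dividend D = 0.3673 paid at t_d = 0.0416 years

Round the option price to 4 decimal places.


PV(D) = D * exp(-r * t_d) = 0.3673 * 0.99709224 = 0.36623198
S_0' = S_0 - PV(D) = 45.7300 - 0.36623198 = 45.36376802
d1 = (ln(S_0'/K) + (r + sigma^2/2)*T) / (sigma*sqrt(T)) = 0.60506959
d2 = d1 - sigma*sqrt(T) = 0.45498855
exp(-rT) = 0.99418597
N(d1) = 0.72743362; N(d2) = 0.67544126
C = S_0' * N(d1) - K * exp(-rT) * N(d2) = 45.36376802 * 0.72743362 - 42.1400 * 0.99418597 * 0.67544126 = 4.7015

Answer: Price = 4.7015


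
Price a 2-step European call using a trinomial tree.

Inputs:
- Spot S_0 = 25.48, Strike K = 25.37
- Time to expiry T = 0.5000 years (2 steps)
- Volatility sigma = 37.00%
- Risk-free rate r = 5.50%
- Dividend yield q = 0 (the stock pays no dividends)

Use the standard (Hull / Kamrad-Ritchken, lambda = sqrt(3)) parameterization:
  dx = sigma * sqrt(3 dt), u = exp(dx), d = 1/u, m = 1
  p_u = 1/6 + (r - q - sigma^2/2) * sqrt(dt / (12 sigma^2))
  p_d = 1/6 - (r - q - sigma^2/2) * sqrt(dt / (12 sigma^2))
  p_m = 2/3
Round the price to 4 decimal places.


Answer: Price = V(0,0) = 2.6746

Derivation:
dt = T/N = 0.250000; dx = sigma*sqrt(3*dt) = 0.320429
u = exp(dx) = 1.377719; d = 1/u = 0.725837
p_u = 0.161420, p_m = 0.666667, p_d = 0.171914
Discount per step: exp(-r*dt) = 0.986344
Stock lattice S(k, j) with j the centered position index:
  k=0: S(0,+0) = 25.4800
  k=1: S(1,-1) = 18.4943; S(1,+0) = 25.4800; S(1,+1) = 35.1043
  k=2: S(2,-2) = 13.4239; S(2,-1) = 18.4943; S(2,+0) = 25.4800; S(2,+1) = 35.1043; S(2,+2) = 48.3638
Terminal payoffs V(N, j) = max(S_T - K, 0):
  V(2,-2) = 0.000000; V(2,-1) = 0.000000; V(2,+0) = 0.110000; V(2,+1) = 9.734286; V(2,+2) = 22.993850
Backward induction: V(k, j) = exp(-r*dt) * [p_u * V(k+1, j+1) + p_m * V(k+1, j) + p_d * V(k+1, j-1)]
  V(1,-1) = exp(-r*dt) * [p_u*0.110000 + p_m*0.000000 + p_d*0.000000] = 0.017514
  V(1,+0) = exp(-r*dt) * [p_u*9.734286 + p_m*0.110000 + p_d*0.000000] = 1.622181
  V(1,+1) = exp(-r*dt) * [p_u*22.993850 + p_m*9.734286 + p_d*0.110000] = 10.080532
  V(0,+0) = exp(-r*dt) * [p_u*10.080532 + p_m*1.622181 + p_d*0.017514] = 2.674632


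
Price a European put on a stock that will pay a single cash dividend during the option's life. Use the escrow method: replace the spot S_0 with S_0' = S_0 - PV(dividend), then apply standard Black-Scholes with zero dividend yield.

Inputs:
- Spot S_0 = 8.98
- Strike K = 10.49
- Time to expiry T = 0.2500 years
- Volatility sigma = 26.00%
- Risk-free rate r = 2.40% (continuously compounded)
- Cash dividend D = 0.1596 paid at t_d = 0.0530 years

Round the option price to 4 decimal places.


Answer: Price = 1.6649

Derivation:
PV(D) = D * exp(-r * t_d) = 0.1596 * 0.99872881 = 0.15939712
S_0' = S_0 - PV(D) = 8.9800 - 0.15939712 = 8.82060288
d1 = (ln(S_0'/K) + (r + sigma^2/2)*T) / (sigma*sqrt(T)) = -1.22217077
d2 = d1 - sigma*sqrt(T) = -1.35217077
exp(-rT) = 0.99401796
N(-d1) = 0.88917847; N(-d2) = 0.91183965
P = K * exp(-rT) * N(-d2) - S_0' * N(-d1) = 10.4900 * 0.99401796 * 0.91183965 - 8.82060288 * 0.88917847 = 1.6649


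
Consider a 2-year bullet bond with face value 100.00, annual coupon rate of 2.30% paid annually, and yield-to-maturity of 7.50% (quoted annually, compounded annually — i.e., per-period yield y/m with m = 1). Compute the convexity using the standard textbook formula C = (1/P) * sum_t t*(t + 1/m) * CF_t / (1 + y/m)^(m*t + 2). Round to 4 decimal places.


Coupon per period c = face * coupon_rate / m = 2.300000
Periods per year m = 1; per-period yield y/m = 0.075000
Number of cashflows N = 2
Cashflows (t years, CF_t, discount factor 1/(1+y/m)^(m*t), PV):
  t = 1.0000: CF_t = 2.300000, DF = 0.930233, PV = 2.139535
  t = 2.0000: CF_t = 102.300000, DF = 0.865333, PV = 88.523526
Price P = sum_t PV_t = 90.663061
Convexity numerator sum_t t*(t + 1/m) * CF_t / (1+y/m)^(m*t + 2):
  t = 1.0000: term = 3.702819
  t = 2.0000: term = 459.613765
Convexity = (1/P) * sum = 463.316584 / 90.663061 = 5.110313

Answer: Convexity = 5.1103


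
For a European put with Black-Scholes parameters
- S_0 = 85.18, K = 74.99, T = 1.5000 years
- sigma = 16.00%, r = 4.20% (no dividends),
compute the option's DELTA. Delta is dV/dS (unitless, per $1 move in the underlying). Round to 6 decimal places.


d1 = 1.0696712132; d2 = 0.8737120337
phi(d1) = 0.2251391136; exp(-qT) = 1.0000000000; exp(-rT) = 0.9389434737
N(-d1) = 0.1423836641
Delta = -exp(-qT) * N(-d1) = -1.0000000000 * 0.1423836641 = -0.142384

Answer: Delta = -0.142384


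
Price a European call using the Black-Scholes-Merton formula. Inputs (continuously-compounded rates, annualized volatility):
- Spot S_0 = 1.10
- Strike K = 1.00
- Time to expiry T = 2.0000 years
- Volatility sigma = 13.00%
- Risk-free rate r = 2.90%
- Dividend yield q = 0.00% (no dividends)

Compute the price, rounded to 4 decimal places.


d1 = (ln(S/K) + (r - q + 0.5*sigma^2) * T) / (sigma * sqrt(T)) = 0.92582133
d2 = d1 - sigma * sqrt(T) = 0.74197356
exp(-rT) = 0.94364995; exp(-qT) = 1.00000000
C = S_0 * exp(-qT) * N(d1) - K * exp(-rT) * N(d2)
N(d1) = 0.82273058; N(d2) = 0.77094832
C = 1.1000 * 1.00000000 * 0.82273058 - 1.0000 * 0.94364995 * 0.77094832 = 0.1775

Answer: Price = 0.1775


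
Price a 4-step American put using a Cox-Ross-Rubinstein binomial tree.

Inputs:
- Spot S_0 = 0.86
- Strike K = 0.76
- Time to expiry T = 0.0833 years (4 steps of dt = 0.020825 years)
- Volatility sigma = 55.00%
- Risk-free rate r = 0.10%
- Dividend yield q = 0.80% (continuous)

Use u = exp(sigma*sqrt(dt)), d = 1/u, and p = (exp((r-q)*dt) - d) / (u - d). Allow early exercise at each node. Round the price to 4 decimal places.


Answer: Price = V(0,0) = 0.0169

Derivation:
dt = T/N = 0.020825
u = exp(sigma*sqrt(dt)) = 1.082605; d = 1/u = 0.923698
p = (exp((r-q)*dt) - d) / (u - d) = 0.479251
Discount per step: exp(-r*dt) = 0.999979
Stock lattice S(k, i) with i counting down-moves:
  k=0: S(0,0) = 0.8600
  k=1: S(1,0) = 0.9310; S(1,1) = 0.7944
  k=2: S(2,0) = 1.0079; S(2,1) = 0.8600; S(2,2) = 0.7338
  k=3: S(3,0) = 1.0912; S(3,1) = 0.9310; S(3,2) = 0.7944; S(3,3) = 0.6778
  k=4: S(4,0) = 1.1813; S(4,1) = 1.0079; S(4,2) = 0.8600; S(4,3) = 0.7338; S(4,4) = 0.6261
Terminal payoffs V(N, i) = max(K - S_T, 0):
  V(4,0) = 0.000000; V(4,1) = 0.000000; V(4,2) = 0.000000; V(4,3) = 0.026232; V(4,4) = 0.133936
Backward induction: V(k, i) = exp(-r*dt) * [p * V(k+1, i) + (1-p) * V(k+1, i+1)]; then take max(V_cont, immediate exercise) for American.
  V(3,0) = exp(-r*dt) * [p*0.000000 + (1-p)*0.000000] = 0.000000; exercise = 0.000000; V(3,0) = max -> 0.000000
  V(3,1) = exp(-r*dt) * [p*0.000000 + (1-p)*0.000000] = 0.000000; exercise = 0.000000; V(3,1) = max -> 0.000000
  V(3,2) = exp(-r*dt) * [p*0.000000 + (1-p)*0.026232] = 0.013660; exercise = 0.000000; V(3,2) = max -> 0.013660
  V(3,3) = exp(-r*dt) * [p*0.026232 + (1-p)*0.133936] = 0.082317; exercise = 0.082220; V(3,3) = max -> 0.082317
  V(2,0) = exp(-r*dt) * [p*0.000000 + (1-p)*0.000000] = 0.000000; exercise = 0.000000; V(2,0) = max -> 0.000000
  V(2,1) = exp(-r*dt) * [p*0.000000 + (1-p)*0.013660] = 0.007113; exercise = 0.000000; V(2,1) = max -> 0.007113
  V(2,2) = exp(-r*dt) * [p*0.013660 + (1-p)*0.082317] = 0.049412; exercise = 0.026232; V(2,2) = max -> 0.049412
  V(1,0) = exp(-r*dt) * [p*0.000000 + (1-p)*0.007113] = 0.003704; exercise = 0.000000; V(1,0) = max -> 0.003704
  V(1,1) = exp(-r*dt) * [p*0.007113 + (1-p)*0.049412] = 0.029140; exercise = 0.000000; V(1,1) = max -> 0.029140
  V(0,0) = exp(-r*dt) * [p*0.003704 + (1-p)*0.029140] = 0.016949; exercise = 0.000000; V(0,0) = max -> 0.016949


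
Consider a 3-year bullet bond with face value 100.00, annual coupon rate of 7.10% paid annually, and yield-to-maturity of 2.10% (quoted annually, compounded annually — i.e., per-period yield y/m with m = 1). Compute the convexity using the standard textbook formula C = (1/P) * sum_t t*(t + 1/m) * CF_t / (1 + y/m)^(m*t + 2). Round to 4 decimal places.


Answer: Convexity = 10.5856

Derivation:
Coupon per period c = face * coupon_rate / m = 7.100000
Periods per year m = 1; per-period yield y/m = 0.021000
Number of cashflows N = 3
Cashflows (t years, CF_t, discount factor 1/(1+y/m)^(m*t), PV):
  t = 1.0000: CF_t = 7.100000, DF = 0.979432, PV = 6.953967
  t = 2.0000: CF_t = 7.100000, DF = 0.959287, PV = 6.810937
  t = 3.0000: CF_t = 107.100000, DF = 0.939556, PV = 100.626472
Price P = sum_t PV_t = 114.391375
Convexity numerator sum_t t*(t + 1/m) * CF_t / (1+y/m)^(m*t + 2):
  t = 1.0000: term = 13.341698
  t = 2.0000: term = 39.201856
  t = 3.0000: term = 1158.355877
Convexity = (1/P) * sum = 1210.899432 / 114.391375 = 10.585583


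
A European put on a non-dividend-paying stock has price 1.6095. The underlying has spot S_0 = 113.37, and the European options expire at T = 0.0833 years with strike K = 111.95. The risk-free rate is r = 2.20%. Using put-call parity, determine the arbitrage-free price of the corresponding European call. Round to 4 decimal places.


Answer: Call price = 3.2345

Derivation:
Put-call parity: C - P = S_0 * exp(-qT) - K * exp(-rT).
S_0 * exp(-qT) = 113.3700 * 1.00000000 = 113.37000000
K * exp(-rT) = 111.9500 * 0.99816908 = 111.74502830
C = P + S*exp(-qT) - K*exp(-rT)
C = 1.6095 + 113.37000000 - 111.74502830 = 3.2345


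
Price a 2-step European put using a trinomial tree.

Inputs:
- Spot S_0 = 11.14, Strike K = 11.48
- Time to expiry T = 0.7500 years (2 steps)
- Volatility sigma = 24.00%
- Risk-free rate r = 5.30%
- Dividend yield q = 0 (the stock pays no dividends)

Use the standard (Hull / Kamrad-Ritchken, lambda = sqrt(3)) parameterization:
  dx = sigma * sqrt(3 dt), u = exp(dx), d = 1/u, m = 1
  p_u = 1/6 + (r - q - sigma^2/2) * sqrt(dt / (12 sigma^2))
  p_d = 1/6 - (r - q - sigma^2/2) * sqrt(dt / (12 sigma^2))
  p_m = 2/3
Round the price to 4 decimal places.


dt = T/N = 0.375000; dx = sigma*sqrt(3*dt) = 0.254558
u = exp(dx) = 1.289892; d = 1/u = 0.775259
p_u = 0.184492, p_m = 0.666667, p_d = 0.148842
Discount per step: exp(-r*dt) = 0.980321
Stock lattice S(k, j) with j the centered position index:
  k=0: S(0,+0) = 11.1400
  k=1: S(1,-1) = 8.6364; S(1,+0) = 11.1400; S(1,+1) = 14.3694
  k=2: S(2,-2) = 6.6954; S(2,-1) = 8.6364; S(2,+0) = 11.1400; S(2,+1) = 14.3694; S(2,+2) = 18.5350
Terminal payoffs V(N, j) = max(K - S_T, 0):
  V(2,-2) = 4.784569; V(2,-1) = 2.843618; V(2,+0) = 0.340000; V(2,+1) = 0.000000; V(2,+2) = 0.000000
Backward induction: V(k, j) = exp(-r*dt) * [p_u * V(k+1, j+1) + p_m * V(k+1, j) + p_d * V(k+1, j-1)]
  V(1,-1) = exp(-r*dt) * [p_u*0.340000 + p_m*2.843618 + p_d*4.784569] = 2.618061
  V(1,+0) = exp(-r*dt) * [p_u*0.000000 + p_m*0.340000 + p_d*2.843618] = 0.637126
  V(1,+1) = exp(-r*dt) * [p_u*0.000000 + p_m*0.000000 + p_d*0.340000] = 0.049610
  V(0,+0) = exp(-r*dt) * [p_u*0.049610 + p_m*0.637126 + p_d*2.618061] = 0.807373

Answer: Price = V(0,0) = 0.8074


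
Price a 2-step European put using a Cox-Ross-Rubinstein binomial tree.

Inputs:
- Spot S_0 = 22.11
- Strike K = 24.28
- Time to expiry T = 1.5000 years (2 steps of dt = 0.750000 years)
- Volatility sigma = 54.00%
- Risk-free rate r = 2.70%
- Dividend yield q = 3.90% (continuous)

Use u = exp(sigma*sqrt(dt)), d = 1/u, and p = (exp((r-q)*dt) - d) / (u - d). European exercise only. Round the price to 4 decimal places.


Answer: Price = V(0,0) = 6.8132

Derivation:
dt = T/N = 0.750000
u = exp(sigma*sqrt(dt)) = 1.596245; d = 1/u = 0.626470
p = (exp((r-q)*dt) - d) / (u - d) = 0.375933
Discount per step: exp(-r*dt) = 0.979954
Stock lattice S(k, i) with i counting down-moves:
  k=0: S(0,0) = 22.1100
  k=1: S(1,0) = 35.2930; S(1,1) = 13.8513
  k=2: S(2,0) = 56.3362; S(2,1) = 22.1100; S(2,2) = 8.6774
Terminal payoffs V(N, i) = max(K - S_T, 0):
  V(2,0) = 0.000000; V(2,1) = 2.170000; V(2,2) = 15.602595
Backward induction: V(k, i) = exp(-r*dt) * [p * V(k+1, i) + (1-p) * V(k+1, i+1)].
  V(1,0) = exp(-r*dt) * [p*0.000000 + (1-p)*2.170000] = 1.327078
  V(1,1) = exp(-r*dt) * [p*2.170000 + (1-p)*15.602595] = 10.341295
  V(0,0) = exp(-r*dt) * [p*1.327078 + (1-p)*10.341295] = 6.813182


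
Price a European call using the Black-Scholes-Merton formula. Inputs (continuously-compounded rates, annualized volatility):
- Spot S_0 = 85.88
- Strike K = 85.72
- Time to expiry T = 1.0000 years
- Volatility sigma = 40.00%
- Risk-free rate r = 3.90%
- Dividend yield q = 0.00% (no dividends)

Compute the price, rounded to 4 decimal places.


d1 = (ln(S/K) + (r - q + 0.5*sigma^2) * T) / (sigma * sqrt(T)) = 0.30216201
d2 = d1 - sigma * sqrt(T) = -0.09783799
exp(-rT) = 0.96175071; exp(-qT) = 1.00000000
C = S_0 * exp(-qT) * N(d1) - K * exp(-rT) * N(d2)
N(d1) = 0.61873572; N(d2) = 0.46103047
C = 85.8800 * 1.00000000 * 0.61873572 - 85.7200 * 0.96175071 * 0.46103047 = 15.1291

Answer: Price = 15.1291


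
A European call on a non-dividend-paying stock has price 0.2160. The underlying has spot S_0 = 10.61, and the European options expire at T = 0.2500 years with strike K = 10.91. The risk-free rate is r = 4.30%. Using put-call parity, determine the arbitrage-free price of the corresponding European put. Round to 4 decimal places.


Put-call parity: C - P = S_0 * exp(-qT) - K * exp(-rT).
S_0 * exp(-qT) = 10.6100 * 1.00000000 = 10.61000000
K * exp(-rT) = 10.9100 * 0.98930757 = 10.79334564
P = C - S*exp(-qT) + K*exp(-rT)
P = 0.2160 - 10.61000000 + 10.79334564 = 0.3993

Answer: Put price = 0.3993


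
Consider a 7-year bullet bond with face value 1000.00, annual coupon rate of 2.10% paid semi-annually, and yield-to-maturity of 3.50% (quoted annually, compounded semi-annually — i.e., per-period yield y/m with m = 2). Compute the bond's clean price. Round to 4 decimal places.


Coupon per period c = face * coupon_rate / m = 10.500000
Periods per year m = 2; per-period yield y/m = 0.017500
Number of cashflows N = 14
Cashflows (t years, CF_t, discount factor 1/(1+y/m)^(m*t), PV):
  t = 0.5000: CF_t = 10.500000, DF = 0.982801, PV = 10.319410
  t = 1.0000: CF_t = 10.500000, DF = 0.965898, PV = 10.141927
  t = 1.5000: CF_t = 10.500000, DF = 0.949285, PV = 9.967495
  t = 2.0000: CF_t = 10.500000, DF = 0.932959, PV = 9.796064
  t = 2.5000: CF_t = 10.500000, DF = 0.916913, PV = 9.627582
  t = 3.0000: CF_t = 10.500000, DF = 0.901143, PV = 9.461997
  t = 3.5000: CF_t = 10.500000, DF = 0.885644, PV = 9.299260
  t = 4.0000: CF_t = 10.500000, DF = 0.870412, PV = 9.139322
  t = 4.5000: CF_t = 10.500000, DF = 0.855441, PV = 8.982134
  t = 5.0000: CF_t = 10.500000, DF = 0.840729, PV = 8.827650
  t = 5.5000: CF_t = 10.500000, DF = 0.826269, PV = 8.675823
  t = 6.0000: CF_t = 10.500000, DF = 0.812058, PV = 8.526608
  t = 6.5000: CF_t = 10.500000, DF = 0.798091, PV = 8.379958
  t = 7.0000: CF_t = 1010.500000, DF = 0.784365, PV = 792.600729
Price P = sum_t PV_t = 913.745959

Answer: Price = 913.7460
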